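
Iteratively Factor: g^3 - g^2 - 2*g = (g - 2)*(g^2 + g) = (g - 2)*(g + 1)*(g)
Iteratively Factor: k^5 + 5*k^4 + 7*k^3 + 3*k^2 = (k + 1)*(k^4 + 4*k^3 + 3*k^2) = (k + 1)*(k + 3)*(k^3 + k^2) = k*(k + 1)*(k + 3)*(k^2 + k) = k*(k + 1)^2*(k + 3)*(k)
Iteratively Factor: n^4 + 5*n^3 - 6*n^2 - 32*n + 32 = (n - 1)*(n^3 + 6*n^2 - 32) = (n - 2)*(n - 1)*(n^2 + 8*n + 16) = (n - 2)*(n - 1)*(n + 4)*(n + 4)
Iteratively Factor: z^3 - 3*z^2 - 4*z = (z - 4)*(z^2 + z) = (z - 4)*(z + 1)*(z)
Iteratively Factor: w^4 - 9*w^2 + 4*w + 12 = (w - 2)*(w^3 + 2*w^2 - 5*w - 6) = (w - 2)*(w + 3)*(w^2 - w - 2) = (w - 2)*(w + 1)*(w + 3)*(w - 2)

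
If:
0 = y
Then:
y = 0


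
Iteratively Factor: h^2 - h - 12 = (h - 4)*(h + 3)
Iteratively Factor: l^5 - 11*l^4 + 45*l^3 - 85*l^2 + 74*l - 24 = (l - 1)*(l^4 - 10*l^3 + 35*l^2 - 50*l + 24) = (l - 3)*(l - 1)*(l^3 - 7*l^2 + 14*l - 8) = (l - 3)*(l - 2)*(l - 1)*(l^2 - 5*l + 4) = (l - 3)*(l - 2)*(l - 1)^2*(l - 4)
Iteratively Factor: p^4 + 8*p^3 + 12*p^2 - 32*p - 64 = (p - 2)*(p^3 + 10*p^2 + 32*p + 32) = (p - 2)*(p + 2)*(p^2 + 8*p + 16) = (p - 2)*(p + 2)*(p + 4)*(p + 4)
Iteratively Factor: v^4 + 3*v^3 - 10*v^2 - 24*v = (v + 4)*(v^3 - v^2 - 6*v) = (v - 3)*(v + 4)*(v^2 + 2*v) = v*(v - 3)*(v + 4)*(v + 2)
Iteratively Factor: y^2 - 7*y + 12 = (y - 4)*(y - 3)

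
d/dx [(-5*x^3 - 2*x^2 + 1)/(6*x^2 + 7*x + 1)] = (-30*x^4 - 70*x^3 - 29*x^2 - 16*x - 7)/(36*x^4 + 84*x^3 + 61*x^2 + 14*x + 1)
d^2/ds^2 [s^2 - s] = 2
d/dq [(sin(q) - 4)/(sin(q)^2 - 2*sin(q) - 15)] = (8*sin(q) + cos(q)^2 - 24)*cos(q)/((sin(q) - 5)^2*(sin(q) + 3)^2)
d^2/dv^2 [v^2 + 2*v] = 2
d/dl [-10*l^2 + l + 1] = 1 - 20*l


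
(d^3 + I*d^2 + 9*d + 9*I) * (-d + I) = -d^4 - 10*d^2 - 9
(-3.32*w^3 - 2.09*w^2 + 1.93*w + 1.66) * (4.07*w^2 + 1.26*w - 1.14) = -13.5124*w^5 - 12.6895*w^4 + 9.0065*w^3 + 11.5706*w^2 - 0.1086*w - 1.8924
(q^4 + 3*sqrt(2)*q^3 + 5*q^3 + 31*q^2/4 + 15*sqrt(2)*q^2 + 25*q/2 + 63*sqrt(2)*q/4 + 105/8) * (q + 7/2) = q^5 + 3*sqrt(2)*q^4 + 17*q^4/2 + 101*q^3/4 + 51*sqrt(2)*q^3/2 + 317*q^2/8 + 273*sqrt(2)*q^2/4 + 455*q/8 + 441*sqrt(2)*q/8 + 735/16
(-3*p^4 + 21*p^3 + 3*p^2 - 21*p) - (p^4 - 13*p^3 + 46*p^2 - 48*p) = -4*p^4 + 34*p^3 - 43*p^2 + 27*p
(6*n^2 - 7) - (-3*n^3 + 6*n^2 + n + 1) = 3*n^3 - n - 8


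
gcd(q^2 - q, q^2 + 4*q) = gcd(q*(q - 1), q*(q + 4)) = q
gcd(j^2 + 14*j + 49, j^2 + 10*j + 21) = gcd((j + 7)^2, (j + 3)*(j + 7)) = j + 7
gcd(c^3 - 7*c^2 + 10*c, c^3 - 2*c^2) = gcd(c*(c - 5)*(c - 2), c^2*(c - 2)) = c^2 - 2*c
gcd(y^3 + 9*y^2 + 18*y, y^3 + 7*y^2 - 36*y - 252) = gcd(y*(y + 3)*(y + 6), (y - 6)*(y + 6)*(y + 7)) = y + 6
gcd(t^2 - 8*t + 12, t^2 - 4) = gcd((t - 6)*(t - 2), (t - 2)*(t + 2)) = t - 2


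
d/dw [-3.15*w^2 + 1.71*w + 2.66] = 1.71 - 6.3*w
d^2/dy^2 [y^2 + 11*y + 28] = 2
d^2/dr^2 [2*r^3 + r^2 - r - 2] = 12*r + 2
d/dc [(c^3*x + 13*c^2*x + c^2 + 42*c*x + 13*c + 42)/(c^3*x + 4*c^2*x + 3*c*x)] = (-9*c^4*x - c^4 - 78*c^3*x - 26*c^3 - 129*c^2*x - 175*c^2 - 336*c - 126)/(c^2*x*(c^4 + 8*c^3 + 22*c^2 + 24*c + 9))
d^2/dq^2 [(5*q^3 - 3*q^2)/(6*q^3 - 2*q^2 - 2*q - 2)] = 3*(-4*q^6 + 15*q^5 + 21*q^4 - 20*q^3 + 8*q^2 + 5*q - 1)/(27*q^9 - 27*q^8 - 18*q^7 - 10*q^6 + 24*q^5 + 12*q^4 + 2*q^3 - 6*q^2 - 3*q - 1)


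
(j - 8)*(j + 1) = j^2 - 7*j - 8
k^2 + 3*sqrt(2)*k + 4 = (k + sqrt(2))*(k + 2*sqrt(2))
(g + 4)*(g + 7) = g^2 + 11*g + 28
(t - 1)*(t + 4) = t^2 + 3*t - 4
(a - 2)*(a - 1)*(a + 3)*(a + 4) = a^4 + 4*a^3 - 7*a^2 - 22*a + 24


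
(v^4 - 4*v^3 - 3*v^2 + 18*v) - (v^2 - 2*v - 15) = v^4 - 4*v^3 - 4*v^2 + 20*v + 15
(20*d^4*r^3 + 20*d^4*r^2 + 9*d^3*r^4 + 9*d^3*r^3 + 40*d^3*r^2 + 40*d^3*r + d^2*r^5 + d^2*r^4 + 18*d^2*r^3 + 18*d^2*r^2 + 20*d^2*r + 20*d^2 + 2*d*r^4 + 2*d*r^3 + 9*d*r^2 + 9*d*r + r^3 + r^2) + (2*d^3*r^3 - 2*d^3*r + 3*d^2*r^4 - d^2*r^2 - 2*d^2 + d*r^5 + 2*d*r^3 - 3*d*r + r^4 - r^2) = 20*d^4*r^3 + 20*d^4*r^2 + 9*d^3*r^4 + 11*d^3*r^3 + 40*d^3*r^2 + 38*d^3*r + d^2*r^5 + 4*d^2*r^4 + 18*d^2*r^3 + 17*d^2*r^2 + 20*d^2*r + 18*d^2 + d*r^5 + 2*d*r^4 + 4*d*r^3 + 9*d*r^2 + 6*d*r + r^4 + r^3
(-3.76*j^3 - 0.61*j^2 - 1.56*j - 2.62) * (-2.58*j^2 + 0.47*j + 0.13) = 9.7008*j^5 - 0.1934*j^4 + 3.2493*j^3 + 5.9471*j^2 - 1.4342*j - 0.3406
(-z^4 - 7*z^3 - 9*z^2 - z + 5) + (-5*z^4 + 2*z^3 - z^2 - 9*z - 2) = -6*z^4 - 5*z^3 - 10*z^2 - 10*z + 3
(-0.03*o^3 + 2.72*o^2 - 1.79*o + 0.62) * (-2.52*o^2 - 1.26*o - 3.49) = 0.0756*o^5 - 6.8166*o^4 + 1.1883*o^3 - 8.7998*o^2 + 5.4659*o - 2.1638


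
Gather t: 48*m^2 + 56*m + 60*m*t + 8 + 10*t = 48*m^2 + 56*m + t*(60*m + 10) + 8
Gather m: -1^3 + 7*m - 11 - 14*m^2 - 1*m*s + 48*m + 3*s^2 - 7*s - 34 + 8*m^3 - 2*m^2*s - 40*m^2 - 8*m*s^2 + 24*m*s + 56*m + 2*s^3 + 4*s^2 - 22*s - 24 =8*m^3 + m^2*(-2*s - 54) + m*(-8*s^2 + 23*s + 111) + 2*s^3 + 7*s^2 - 29*s - 70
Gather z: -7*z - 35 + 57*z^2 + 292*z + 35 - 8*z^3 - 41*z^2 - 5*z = -8*z^3 + 16*z^2 + 280*z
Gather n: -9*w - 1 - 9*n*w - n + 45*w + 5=n*(-9*w - 1) + 36*w + 4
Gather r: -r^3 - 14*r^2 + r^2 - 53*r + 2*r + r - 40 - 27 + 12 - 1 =-r^3 - 13*r^2 - 50*r - 56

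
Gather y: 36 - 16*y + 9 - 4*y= 45 - 20*y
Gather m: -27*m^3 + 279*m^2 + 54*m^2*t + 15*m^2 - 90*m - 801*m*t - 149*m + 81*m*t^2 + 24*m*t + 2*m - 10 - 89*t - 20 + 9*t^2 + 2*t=-27*m^3 + m^2*(54*t + 294) + m*(81*t^2 - 777*t - 237) + 9*t^2 - 87*t - 30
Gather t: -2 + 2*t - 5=2*t - 7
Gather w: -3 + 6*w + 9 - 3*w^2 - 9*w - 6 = -3*w^2 - 3*w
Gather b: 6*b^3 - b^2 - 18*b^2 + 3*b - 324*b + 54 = 6*b^3 - 19*b^2 - 321*b + 54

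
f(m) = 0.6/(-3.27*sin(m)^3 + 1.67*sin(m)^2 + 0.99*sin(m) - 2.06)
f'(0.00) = -0.14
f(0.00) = -0.29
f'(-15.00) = -2.01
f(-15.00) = -0.55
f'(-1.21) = 1.71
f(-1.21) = 0.52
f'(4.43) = -0.93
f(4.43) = 0.42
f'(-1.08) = 7.31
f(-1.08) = 0.98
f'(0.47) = -0.11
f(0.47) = -0.38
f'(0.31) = -0.22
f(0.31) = -0.35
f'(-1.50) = 0.15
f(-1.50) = 0.32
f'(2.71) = 0.14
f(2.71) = -0.38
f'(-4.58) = -0.06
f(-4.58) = -0.23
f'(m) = 0.6*(9.81*sin(m)^2*cos(m) - 3.34*sin(m)*cos(m) - 0.99*cos(m))/(-3.27*sin(m)^3 + 1.67*sin(m)^2 + 0.99*sin(m) - 2.06)^2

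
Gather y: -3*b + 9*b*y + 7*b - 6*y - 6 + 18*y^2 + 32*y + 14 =4*b + 18*y^2 + y*(9*b + 26) + 8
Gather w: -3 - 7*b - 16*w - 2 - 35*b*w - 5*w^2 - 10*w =-7*b - 5*w^2 + w*(-35*b - 26) - 5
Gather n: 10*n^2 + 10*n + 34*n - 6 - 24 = 10*n^2 + 44*n - 30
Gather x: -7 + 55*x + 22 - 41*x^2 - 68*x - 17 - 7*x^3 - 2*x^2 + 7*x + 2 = -7*x^3 - 43*x^2 - 6*x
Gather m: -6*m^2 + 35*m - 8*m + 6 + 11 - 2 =-6*m^2 + 27*m + 15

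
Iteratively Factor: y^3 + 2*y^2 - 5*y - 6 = (y - 2)*(y^2 + 4*y + 3) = (y - 2)*(y + 3)*(y + 1)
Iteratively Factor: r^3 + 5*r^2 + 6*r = (r)*(r^2 + 5*r + 6) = r*(r + 3)*(r + 2)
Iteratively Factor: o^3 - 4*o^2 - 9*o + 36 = (o - 3)*(o^2 - o - 12) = (o - 4)*(o - 3)*(o + 3)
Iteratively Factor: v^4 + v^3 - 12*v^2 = (v)*(v^3 + v^2 - 12*v) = v*(v - 3)*(v^2 + 4*v) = v*(v - 3)*(v + 4)*(v)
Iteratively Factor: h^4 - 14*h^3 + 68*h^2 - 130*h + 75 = (h - 5)*(h^3 - 9*h^2 + 23*h - 15) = (h - 5)*(h - 3)*(h^2 - 6*h + 5) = (h - 5)^2*(h - 3)*(h - 1)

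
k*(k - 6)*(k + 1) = k^3 - 5*k^2 - 6*k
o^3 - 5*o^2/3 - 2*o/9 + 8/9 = (o - 4/3)*(o - 1)*(o + 2/3)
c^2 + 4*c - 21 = (c - 3)*(c + 7)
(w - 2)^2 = w^2 - 4*w + 4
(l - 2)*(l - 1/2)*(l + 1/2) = l^3 - 2*l^2 - l/4 + 1/2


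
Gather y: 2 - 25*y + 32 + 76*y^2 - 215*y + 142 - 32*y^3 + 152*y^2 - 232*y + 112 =-32*y^3 + 228*y^2 - 472*y + 288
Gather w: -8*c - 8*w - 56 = -8*c - 8*w - 56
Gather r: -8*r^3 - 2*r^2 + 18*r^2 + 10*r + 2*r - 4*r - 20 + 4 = -8*r^3 + 16*r^2 + 8*r - 16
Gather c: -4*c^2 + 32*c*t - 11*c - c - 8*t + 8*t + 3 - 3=-4*c^2 + c*(32*t - 12)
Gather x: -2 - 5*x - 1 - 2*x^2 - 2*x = -2*x^2 - 7*x - 3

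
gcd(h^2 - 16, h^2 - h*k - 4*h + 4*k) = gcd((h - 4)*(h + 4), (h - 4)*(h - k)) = h - 4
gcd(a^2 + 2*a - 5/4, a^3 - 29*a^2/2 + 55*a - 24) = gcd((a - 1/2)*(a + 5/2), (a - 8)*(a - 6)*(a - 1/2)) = a - 1/2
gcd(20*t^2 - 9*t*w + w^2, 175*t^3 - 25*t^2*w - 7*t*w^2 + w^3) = 5*t - w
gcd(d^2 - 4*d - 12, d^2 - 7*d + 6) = d - 6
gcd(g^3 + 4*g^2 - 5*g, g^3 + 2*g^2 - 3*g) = g^2 - g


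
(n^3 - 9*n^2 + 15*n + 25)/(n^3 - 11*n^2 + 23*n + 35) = (n - 5)/(n - 7)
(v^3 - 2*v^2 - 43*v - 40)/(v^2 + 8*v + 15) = (v^2 - 7*v - 8)/(v + 3)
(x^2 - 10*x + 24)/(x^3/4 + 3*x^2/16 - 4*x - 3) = 16*(x - 6)/(4*x^2 + 19*x + 12)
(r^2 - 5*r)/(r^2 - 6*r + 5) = r/(r - 1)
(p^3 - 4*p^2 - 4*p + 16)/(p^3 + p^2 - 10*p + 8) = (p^2 - 2*p - 8)/(p^2 + 3*p - 4)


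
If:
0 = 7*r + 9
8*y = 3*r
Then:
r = -9/7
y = -27/56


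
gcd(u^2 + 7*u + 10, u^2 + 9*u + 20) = u + 5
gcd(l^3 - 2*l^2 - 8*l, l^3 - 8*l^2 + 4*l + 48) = l^2 - 2*l - 8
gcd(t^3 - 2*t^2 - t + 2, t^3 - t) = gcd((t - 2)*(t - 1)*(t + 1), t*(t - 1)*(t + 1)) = t^2 - 1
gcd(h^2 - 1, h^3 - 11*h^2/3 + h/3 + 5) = h + 1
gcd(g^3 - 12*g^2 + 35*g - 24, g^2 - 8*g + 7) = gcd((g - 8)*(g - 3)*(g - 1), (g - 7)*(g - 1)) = g - 1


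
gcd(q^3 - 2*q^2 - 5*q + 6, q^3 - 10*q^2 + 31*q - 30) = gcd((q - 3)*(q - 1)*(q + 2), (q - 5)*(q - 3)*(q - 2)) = q - 3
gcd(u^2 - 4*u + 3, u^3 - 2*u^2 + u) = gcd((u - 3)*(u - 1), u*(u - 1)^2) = u - 1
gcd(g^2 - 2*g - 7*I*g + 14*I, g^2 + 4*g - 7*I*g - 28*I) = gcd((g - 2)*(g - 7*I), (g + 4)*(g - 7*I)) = g - 7*I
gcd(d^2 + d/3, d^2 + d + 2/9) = d + 1/3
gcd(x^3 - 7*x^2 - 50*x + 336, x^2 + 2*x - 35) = x + 7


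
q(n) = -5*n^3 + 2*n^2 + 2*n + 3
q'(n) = -15*n^2 + 4*n + 2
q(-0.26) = 2.70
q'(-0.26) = -0.05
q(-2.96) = 144.27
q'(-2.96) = -141.26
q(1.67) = -11.37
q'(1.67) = -33.15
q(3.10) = -120.54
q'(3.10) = -129.75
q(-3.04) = 155.88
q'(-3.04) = -148.78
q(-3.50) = 234.88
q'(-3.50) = -195.75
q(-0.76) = 4.83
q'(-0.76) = -9.70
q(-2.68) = 108.25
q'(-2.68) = -116.46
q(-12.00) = 8907.00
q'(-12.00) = -2206.00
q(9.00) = -3462.00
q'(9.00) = -1177.00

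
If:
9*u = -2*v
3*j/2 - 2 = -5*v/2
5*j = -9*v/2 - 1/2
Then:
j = -41/23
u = -86/207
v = 43/23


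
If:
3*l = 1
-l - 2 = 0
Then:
No Solution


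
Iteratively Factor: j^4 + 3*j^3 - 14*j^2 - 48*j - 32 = (j + 1)*(j^3 + 2*j^2 - 16*j - 32) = (j - 4)*(j + 1)*(j^2 + 6*j + 8) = (j - 4)*(j + 1)*(j + 2)*(j + 4)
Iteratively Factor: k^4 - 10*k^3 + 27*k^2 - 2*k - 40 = (k - 5)*(k^3 - 5*k^2 + 2*k + 8) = (k - 5)*(k - 2)*(k^2 - 3*k - 4) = (k - 5)*(k - 4)*(k - 2)*(k + 1)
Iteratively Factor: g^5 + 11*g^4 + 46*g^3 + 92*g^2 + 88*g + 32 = (g + 2)*(g^4 + 9*g^3 + 28*g^2 + 36*g + 16) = (g + 2)^2*(g^3 + 7*g^2 + 14*g + 8) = (g + 2)^2*(g + 4)*(g^2 + 3*g + 2) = (g + 1)*(g + 2)^2*(g + 4)*(g + 2)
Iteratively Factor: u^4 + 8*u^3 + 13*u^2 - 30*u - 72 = (u + 3)*(u^3 + 5*u^2 - 2*u - 24) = (u + 3)*(u + 4)*(u^2 + u - 6) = (u + 3)^2*(u + 4)*(u - 2)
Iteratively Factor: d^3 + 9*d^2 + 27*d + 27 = (d + 3)*(d^2 + 6*d + 9) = (d + 3)^2*(d + 3)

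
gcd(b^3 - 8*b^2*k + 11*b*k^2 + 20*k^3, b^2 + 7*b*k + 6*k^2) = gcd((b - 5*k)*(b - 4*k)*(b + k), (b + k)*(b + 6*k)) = b + k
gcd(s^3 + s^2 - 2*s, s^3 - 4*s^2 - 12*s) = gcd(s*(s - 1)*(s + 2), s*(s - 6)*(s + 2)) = s^2 + 2*s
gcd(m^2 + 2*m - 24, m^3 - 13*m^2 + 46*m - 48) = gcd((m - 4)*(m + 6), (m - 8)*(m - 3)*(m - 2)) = 1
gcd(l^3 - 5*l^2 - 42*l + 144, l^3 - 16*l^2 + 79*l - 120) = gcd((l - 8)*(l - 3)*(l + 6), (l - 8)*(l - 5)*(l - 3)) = l^2 - 11*l + 24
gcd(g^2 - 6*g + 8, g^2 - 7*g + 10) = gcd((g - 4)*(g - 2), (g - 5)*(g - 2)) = g - 2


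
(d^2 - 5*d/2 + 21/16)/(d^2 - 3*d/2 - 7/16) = (4*d - 3)/(4*d + 1)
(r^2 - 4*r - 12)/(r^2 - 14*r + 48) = (r + 2)/(r - 8)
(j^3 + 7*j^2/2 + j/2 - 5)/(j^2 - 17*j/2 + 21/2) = (2*j^3 + 7*j^2 + j - 10)/(2*j^2 - 17*j + 21)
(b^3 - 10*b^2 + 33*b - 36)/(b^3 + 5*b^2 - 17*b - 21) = (b^2 - 7*b + 12)/(b^2 + 8*b + 7)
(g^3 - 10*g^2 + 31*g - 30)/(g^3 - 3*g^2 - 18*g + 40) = (g - 3)/(g + 4)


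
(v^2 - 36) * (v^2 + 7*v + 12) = v^4 + 7*v^3 - 24*v^2 - 252*v - 432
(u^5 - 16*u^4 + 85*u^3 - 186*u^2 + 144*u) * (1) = u^5 - 16*u^4 + 85*u^3 - 186*u^2 + 144*u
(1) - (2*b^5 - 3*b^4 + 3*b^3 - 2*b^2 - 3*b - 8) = -2*b^5 + 3*b^4 - 3*b^3 + 2*b^2 + 3*b + 9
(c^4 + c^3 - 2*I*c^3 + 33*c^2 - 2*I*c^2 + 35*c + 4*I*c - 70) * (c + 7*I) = c^5 + c^4 + 5*I*c^4 + 47*c^3 + 5*I*c^3 + 49*c^2 + 235*I*c^2 - 98*c + 245*I*c - 490*I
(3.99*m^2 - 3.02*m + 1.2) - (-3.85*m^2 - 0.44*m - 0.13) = 7.84*m^2 - 2.58*m + 1.33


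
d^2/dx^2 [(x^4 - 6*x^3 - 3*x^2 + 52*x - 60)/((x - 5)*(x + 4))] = 2*(x^3 + 12*x^2 + 48*x + 28)/(x^3 + 12*x^2 + 48*x + 64)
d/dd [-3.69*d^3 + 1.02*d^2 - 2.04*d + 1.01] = -11.07*d^2 + 2.04*d - 2.04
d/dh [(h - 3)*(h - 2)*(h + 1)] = 3*h^2 - 8*h + 1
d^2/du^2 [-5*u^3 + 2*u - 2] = -30*u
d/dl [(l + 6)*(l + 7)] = 2*l + 13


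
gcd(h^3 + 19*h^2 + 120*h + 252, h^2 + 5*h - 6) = h + 6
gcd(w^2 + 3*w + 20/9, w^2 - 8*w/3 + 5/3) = 1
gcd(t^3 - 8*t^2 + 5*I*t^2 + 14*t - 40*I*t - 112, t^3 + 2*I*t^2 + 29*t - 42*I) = t^2 + 5*I*t + 14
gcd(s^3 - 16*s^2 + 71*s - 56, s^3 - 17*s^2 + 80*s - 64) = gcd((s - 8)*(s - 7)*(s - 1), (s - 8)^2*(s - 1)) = s^2 - 9*s + 8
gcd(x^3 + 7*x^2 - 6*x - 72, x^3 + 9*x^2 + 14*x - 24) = x^2 + 10*x + 24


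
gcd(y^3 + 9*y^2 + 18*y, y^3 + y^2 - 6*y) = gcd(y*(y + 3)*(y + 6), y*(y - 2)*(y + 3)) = y^2 + 3*y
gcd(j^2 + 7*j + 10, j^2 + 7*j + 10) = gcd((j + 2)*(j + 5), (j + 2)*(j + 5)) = j^2 + 7*j + 10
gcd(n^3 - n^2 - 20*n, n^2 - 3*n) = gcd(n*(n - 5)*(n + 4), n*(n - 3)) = n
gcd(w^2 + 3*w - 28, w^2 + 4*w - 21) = w + 7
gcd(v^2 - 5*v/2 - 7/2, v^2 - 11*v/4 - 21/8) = v - 7/2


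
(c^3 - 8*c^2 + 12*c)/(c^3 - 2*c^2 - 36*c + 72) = c/(c + 6)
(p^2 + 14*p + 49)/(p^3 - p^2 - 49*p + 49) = (p + 7)/(p^2 - 8*p + 7)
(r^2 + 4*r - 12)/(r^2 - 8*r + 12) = (r + 6)/(r - 6)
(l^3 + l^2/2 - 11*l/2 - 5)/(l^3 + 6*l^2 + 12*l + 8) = (2*l^2 - 3*l - 5)/(2*(l^2 + 4*l + 4))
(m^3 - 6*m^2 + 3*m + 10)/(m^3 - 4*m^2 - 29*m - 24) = (m^2 - 7*m + 10)/(m^2 - 5*m - 24)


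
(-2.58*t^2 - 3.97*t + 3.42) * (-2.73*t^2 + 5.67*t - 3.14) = 7.0434*t^4 - 3.7905*t^3 - 23.7453*t^2 + 31.8572*t - 10.7388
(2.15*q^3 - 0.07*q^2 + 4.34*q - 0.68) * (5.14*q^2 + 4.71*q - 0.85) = 11.051*q^5 + 9.7667*q^4 + 20.1504*q^3 + 17.0057*q^2 - 6.8918*q + 0.578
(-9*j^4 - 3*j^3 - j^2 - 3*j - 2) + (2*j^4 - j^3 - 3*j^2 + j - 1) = -7*j^4 - 4*j^3 - 4*j^2 - 2*j - 3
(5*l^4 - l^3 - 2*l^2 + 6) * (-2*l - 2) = -10*l^5 - 8*l^4 + 6*l^3 + 4*l^2 - 12*l - 12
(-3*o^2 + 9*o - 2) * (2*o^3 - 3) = -6*o^5 + 18*o^4 - 4*o^3 + 9*o^2 - 27*o + 6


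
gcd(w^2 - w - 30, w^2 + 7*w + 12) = 1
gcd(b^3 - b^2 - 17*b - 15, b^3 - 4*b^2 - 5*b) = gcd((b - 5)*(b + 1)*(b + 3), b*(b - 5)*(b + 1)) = b^2 - 4*b - 5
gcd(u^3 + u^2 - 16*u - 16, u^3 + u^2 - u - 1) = u + 1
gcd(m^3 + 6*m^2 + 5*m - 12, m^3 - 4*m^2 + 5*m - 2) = m - 1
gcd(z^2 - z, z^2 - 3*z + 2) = z - 1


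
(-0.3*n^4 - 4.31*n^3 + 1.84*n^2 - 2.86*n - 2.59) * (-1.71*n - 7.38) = 0.513*n^5 + 9.5841*n^4 + 28.6614*n^3 - 8.6886*n^2 + 25.5357*n + 19.1142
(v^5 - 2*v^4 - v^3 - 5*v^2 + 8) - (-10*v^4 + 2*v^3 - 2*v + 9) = v^5 + 8*v^4 - 3*v^3 - 5*v^2 + 2*v - 1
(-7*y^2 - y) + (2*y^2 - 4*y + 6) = -5*y^2 - 5*y + 6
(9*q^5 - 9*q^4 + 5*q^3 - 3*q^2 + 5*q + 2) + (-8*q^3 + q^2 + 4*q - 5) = 9*q^5 - 9*q^4 - 3*q^3 - 2*q^2 + 9*q - 3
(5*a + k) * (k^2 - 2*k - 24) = 5*a*k^2 - 10*a*k - 120*a + k^3 - 2*k^2 - 24*k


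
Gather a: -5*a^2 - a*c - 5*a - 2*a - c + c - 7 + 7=-5*a^2 + a*(-c - 7)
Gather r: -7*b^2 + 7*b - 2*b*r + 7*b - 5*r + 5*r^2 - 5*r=-7*b^2 + 14*b + 5*r^2 + r*(-2*b - 10)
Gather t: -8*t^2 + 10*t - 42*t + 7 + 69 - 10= -8*t^2 - 32*t + 66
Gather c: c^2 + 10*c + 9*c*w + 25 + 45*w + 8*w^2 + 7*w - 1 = c^2 + c*(9*w + 10) + 8*w^2 + 52*w + 24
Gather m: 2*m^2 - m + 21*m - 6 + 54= 2*m^2 + 20*m + 48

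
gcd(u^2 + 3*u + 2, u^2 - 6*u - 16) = u + 2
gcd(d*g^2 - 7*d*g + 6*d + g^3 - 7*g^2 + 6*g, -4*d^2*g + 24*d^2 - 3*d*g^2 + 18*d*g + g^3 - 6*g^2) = d*g - 6*d + g^2 - 6*g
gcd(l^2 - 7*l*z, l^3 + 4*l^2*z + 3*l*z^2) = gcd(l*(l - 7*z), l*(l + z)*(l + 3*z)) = l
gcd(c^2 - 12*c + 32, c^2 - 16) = c - 4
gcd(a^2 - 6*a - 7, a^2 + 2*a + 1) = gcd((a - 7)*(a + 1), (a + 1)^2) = a + 1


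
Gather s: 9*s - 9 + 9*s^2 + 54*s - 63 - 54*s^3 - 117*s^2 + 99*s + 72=-54*s^3 - 108*s^2 + 162*s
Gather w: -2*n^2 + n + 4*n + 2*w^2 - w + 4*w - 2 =-2*n^2 + 5*n + 2*w^2 + 3*w - 2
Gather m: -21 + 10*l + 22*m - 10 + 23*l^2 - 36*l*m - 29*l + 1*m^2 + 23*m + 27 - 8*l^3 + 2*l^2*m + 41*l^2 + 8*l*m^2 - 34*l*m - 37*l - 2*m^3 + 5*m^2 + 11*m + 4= -8*l^3 + 64*l^2 - 56*l - 2*m^3 + m^2*(8*l + 6) + m*(2*l^2 - 70*l + 56)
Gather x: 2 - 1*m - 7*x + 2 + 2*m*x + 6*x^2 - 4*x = -m + 6*x^2 + x*(2*m - 11) + 4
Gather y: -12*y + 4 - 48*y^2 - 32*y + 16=-48*y^2 - 44*y + 20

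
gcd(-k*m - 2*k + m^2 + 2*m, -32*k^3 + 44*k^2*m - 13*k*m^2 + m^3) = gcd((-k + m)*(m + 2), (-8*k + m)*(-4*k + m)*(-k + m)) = k - m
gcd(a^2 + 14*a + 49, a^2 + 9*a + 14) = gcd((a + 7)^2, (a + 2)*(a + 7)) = a + 7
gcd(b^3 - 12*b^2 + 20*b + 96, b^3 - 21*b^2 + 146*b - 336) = b^2 - 14*b + 48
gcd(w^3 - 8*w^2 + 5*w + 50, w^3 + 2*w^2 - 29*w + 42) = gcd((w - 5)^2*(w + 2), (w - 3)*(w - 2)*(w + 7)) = 1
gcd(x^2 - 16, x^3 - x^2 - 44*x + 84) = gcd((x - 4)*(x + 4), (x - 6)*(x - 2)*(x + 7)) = 1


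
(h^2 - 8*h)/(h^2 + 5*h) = (h - 8)/(h + 5)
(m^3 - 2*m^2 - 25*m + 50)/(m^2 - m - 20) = (m^2 + 3*m - 10)/(m + 4)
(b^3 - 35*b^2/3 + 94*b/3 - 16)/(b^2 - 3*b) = b - 26/3 + 16/(3*b)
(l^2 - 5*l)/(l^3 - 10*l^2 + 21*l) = (l - 5)/(l^2 - 10*l + 21)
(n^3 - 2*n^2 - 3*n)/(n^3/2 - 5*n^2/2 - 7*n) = 2*(-n^2 + 2*n + 3)/(-n^2 + 5*n + 14)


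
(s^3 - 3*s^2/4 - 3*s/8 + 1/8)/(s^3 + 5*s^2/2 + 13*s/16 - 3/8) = 2*(2*s^2 - s - 1)/(4*s^2 + 11*s + 6)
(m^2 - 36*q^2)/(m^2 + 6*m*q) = (m - 6*q)/m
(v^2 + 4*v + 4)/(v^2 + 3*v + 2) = (v + 2)/(v + 1)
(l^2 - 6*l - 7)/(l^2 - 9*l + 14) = (l + 1)/(l - 2)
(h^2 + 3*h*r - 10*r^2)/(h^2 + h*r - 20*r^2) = (-h + 2*r)/(-h + 4*r)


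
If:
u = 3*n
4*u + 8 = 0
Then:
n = -2/3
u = -2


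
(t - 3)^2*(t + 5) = t^3 - t^2 - 21*t + 45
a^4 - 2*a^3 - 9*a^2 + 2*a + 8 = (a - 4)*(a - 1)*(a + 1)*(a + 2)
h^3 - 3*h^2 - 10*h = h*(h - 5)*(h + 2)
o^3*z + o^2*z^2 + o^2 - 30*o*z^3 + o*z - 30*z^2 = (o - 5*z)*(o + 6*z)*(o*z + 1)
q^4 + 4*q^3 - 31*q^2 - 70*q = q*(q - 5)*(q + 2)*(q + 7)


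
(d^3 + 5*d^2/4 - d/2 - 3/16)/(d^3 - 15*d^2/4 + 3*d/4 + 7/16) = (2*d + 3)/(2*d - 7)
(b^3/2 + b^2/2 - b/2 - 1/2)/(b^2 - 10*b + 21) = (b^3 + b^2 - b - 1)/(2*(b^2 - 10*b + 21))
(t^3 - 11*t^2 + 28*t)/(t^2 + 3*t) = (t^2 - 11*t + 28)/(t + 3)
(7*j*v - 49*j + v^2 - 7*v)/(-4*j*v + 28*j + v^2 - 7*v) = (7*j + v)/(-4*j + v)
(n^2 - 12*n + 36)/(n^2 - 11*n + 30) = (n - 6)/(n - 5)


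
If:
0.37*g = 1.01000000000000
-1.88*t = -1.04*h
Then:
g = 2.73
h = 1.80769230769231*t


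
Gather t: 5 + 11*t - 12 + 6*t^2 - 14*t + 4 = 6*t^2 - 3*t - 3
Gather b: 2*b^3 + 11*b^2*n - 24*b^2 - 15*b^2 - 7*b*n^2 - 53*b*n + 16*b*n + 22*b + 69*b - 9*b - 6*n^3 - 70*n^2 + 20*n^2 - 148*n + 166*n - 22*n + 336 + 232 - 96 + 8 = 2*b^3 + b^2*(11*n - 39) + b*(-7*n^2 - 37*n + 82) - 6*n^3 - 50*n^2 - 4*n + 480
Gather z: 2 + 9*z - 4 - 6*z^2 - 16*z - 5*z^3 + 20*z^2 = -5*z^3 + 14*z^2 - 7*z - 2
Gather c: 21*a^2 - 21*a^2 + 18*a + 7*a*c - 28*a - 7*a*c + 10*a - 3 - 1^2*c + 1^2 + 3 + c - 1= 0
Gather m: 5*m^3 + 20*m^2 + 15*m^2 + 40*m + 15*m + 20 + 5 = 5*m^3 + 35*m^2 + 55*m + 25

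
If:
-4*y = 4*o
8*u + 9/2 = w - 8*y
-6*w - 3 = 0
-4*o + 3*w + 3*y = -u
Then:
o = -17/48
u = -47/48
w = -1/2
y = 17/48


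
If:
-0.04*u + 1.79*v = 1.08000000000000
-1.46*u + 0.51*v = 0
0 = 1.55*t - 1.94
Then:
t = 1.25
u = 0.21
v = 0.61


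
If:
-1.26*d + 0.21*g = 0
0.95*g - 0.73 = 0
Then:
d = 0.13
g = 0.77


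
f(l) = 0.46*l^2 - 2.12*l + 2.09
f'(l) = 0.92*l - 2.12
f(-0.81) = 4.11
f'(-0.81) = -2.87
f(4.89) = 2.72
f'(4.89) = 2.38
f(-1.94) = 7.93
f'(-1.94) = -3.90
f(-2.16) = 8.82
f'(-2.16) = -4.11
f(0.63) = 0.94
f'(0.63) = -1.54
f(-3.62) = 15.79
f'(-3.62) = -5.45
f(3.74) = 0.60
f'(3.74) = 1.32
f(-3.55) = 15.41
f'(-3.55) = -5.39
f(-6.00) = 31.37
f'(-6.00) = -7.64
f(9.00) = 20.27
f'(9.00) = 6.16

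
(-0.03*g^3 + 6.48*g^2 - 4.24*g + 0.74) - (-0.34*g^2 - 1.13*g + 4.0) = -0.03*g^3 + 6.82*g^2 - 3.11*g - 3.26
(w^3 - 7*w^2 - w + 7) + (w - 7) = w^3 - 7*w^2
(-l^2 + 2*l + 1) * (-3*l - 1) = 3*l^3 - 5*l^2 - 5*l - 1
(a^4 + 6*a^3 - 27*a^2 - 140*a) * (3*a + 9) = 3*a^5 + 27*a^4 - 27*a^3 - 663*a^2 - 1260*a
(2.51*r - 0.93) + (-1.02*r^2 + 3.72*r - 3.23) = -1.02*r^2 + 6.23*r - 4.16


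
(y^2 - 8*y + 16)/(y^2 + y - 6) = (y^2 - 8*y + 16)/(y^2 + y - 6)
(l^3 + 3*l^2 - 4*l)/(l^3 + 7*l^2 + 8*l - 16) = l/(l + 4)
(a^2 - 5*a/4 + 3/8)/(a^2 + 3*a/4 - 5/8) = (4*a - 3)/(4*a + 5)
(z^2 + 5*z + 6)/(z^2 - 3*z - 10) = (z + 3)/(z - 5)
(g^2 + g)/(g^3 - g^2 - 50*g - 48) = g/(g^2 - 2*g - 48)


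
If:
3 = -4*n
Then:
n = -3/4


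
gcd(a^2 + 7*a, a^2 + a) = a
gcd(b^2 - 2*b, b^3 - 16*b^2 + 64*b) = b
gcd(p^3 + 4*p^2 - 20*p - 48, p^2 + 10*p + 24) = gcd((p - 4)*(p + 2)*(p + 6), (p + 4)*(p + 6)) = p + 6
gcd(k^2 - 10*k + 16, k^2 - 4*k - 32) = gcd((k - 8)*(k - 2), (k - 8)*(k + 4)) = k - 8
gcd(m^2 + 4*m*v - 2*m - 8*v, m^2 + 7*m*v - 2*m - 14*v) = m - 2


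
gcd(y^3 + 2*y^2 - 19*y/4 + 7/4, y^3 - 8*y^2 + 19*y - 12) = y - 1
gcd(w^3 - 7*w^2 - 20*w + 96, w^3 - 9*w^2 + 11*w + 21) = w - 3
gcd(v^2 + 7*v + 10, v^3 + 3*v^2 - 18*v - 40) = v^2 + 7*v + 10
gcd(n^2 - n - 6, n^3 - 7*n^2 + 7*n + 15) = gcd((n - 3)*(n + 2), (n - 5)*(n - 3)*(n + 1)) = n - 3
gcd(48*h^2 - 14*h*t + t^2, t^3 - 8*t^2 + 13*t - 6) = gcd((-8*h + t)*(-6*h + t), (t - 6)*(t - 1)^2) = 1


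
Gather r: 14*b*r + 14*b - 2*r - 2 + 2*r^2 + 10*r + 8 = 14*b + 2*r^2 + r*(14*b + 8) + 6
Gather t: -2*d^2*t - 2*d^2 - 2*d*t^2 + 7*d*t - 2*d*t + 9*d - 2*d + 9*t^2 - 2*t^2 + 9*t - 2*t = -2*d^2 + 7*d + t^2*(7 - 2*d) + t*(-2*d^2 + 5*d + 7)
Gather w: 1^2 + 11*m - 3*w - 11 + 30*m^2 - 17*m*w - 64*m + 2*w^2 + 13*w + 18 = 30*m^2 - 53*m + 2*w^2 + w*(10 - 17*m) + 8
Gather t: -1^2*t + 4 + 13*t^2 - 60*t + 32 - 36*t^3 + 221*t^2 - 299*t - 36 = -36*t^3 + 234*t^2 - 360*t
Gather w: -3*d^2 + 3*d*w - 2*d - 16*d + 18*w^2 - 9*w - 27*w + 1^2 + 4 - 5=-3*d^2 - 18*d + 18*w^2 + w*(3*d - 36)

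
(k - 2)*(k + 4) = k^2 + 2*k - 8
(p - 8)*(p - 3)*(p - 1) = p^3 - 12*p^2 + 35*p - 24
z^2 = z^2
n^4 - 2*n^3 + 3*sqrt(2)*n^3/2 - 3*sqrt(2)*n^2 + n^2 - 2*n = n*(n - 2)*(n + sqrt(2)/2)*(n + sqrt(2))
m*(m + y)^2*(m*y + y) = m^4*y + 2*m^3*y^2 + m^3*y + m^2*y^3 + 2*m^2*y^2 + m*y^3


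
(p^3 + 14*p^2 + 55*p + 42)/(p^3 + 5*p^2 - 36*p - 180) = (p^2 + 8*p + 7)/(p^2 - p - 30)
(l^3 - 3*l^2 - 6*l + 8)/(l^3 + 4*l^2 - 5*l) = (l^2 - 2*l - 8)/(l*(l + 5))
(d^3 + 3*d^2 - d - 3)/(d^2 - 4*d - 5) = (d^2 + 2*d - 3)/(d - 5)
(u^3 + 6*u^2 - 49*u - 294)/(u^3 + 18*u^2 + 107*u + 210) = (u - 7)/(u + 5)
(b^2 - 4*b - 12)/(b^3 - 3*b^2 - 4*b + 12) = (b - 6)/(b^2 - 5*b + 6)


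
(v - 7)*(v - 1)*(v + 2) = v^3 - 6*v^2 - 9*v + 14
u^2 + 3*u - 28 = (u - 4)*(u + 7)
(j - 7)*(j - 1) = j^2 - 8*j + 7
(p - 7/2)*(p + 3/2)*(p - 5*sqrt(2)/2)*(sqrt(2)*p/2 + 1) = sqrt(2)*p^4/2 - 3*p^3/2 - sqrt(2)*p^3 - 41*sqrt(2)*p^2/8 + 3*p^2 + 5*sqrt(2)*p + 63*p/8 + 105*sqrt(2)/8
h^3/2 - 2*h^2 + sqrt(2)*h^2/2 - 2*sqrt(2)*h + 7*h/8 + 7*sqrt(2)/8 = (h/2 + sqrt(2)/2)*(h - 7/2)*(h - 1/2)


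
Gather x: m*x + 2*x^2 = m*x + 2*x^2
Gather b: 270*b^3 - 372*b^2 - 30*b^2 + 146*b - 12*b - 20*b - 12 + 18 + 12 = 270*b^3 - 402*b^2 + 114*b + 18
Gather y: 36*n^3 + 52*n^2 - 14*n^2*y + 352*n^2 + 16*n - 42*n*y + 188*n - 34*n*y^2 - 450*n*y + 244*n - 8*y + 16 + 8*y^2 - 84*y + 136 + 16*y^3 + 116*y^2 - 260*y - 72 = 36*n^3 + 404*n^2 + 448*n + 16*y^3 + y^2*(124 - 34*n) + y*(-14*n^2 - 492*n - 352) + 80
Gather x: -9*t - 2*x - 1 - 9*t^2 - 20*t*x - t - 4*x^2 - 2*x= -9*t^2 - 10*t - 4*x^2 + x*(-20*t - 4) - 1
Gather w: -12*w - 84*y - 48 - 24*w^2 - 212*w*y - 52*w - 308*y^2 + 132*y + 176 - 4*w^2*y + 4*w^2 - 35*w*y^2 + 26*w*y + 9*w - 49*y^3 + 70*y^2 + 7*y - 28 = w^2*(-4*y - 20) + w*(-35*y^2 - 186*y - 55) - 49*y^3 - 238*y^2 + 55*y + 100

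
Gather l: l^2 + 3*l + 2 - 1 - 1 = l^2 + 3*l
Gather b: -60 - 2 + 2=-60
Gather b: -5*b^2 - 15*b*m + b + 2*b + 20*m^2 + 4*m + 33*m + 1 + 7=-5*b^2 + b*(3 - 15*m) + 20*m^2 + 37*m + 8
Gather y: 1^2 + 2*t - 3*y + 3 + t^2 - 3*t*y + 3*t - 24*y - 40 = t^2 + 5*t + y*(-3*t - 27) - 36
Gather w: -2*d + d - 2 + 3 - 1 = -d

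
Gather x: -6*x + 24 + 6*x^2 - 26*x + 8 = 6*x^2 - 32*x + 32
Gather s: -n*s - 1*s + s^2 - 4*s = s^2 + s*(-n - 5)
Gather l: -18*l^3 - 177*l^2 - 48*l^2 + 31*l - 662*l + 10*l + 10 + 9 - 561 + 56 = -18*l^3 - 225*l^2 - 621*l - 486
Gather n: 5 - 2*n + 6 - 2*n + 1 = 12 - 4*n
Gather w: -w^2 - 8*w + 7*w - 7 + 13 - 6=-w^2 - w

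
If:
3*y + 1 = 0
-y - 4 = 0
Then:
No Solution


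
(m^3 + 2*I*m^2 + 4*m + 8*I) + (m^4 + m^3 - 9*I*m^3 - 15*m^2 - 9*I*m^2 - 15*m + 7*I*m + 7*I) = m^4 + 2*m^3 - 9*I*m^3 - 15*m^2 - 7*I*m^2 - 11*m + 7*I*m + 15*I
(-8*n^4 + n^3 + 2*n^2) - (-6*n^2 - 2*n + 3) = -8*n^4 + n^3 + 8*n^2 + 2*n - 3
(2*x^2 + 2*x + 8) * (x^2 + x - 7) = 2*x^4 + 4*x^3 - 4*x^2 - 6*x - 56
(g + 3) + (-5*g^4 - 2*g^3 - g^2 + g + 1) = -5*g^4 - 2*g^3 - g^2 + 2*g + 4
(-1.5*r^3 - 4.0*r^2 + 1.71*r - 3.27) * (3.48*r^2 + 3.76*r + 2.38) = -5.22*r^5 - 19.56*r^4 - 12.6592*r^3 - 14.47*r^2 - 8.2254*r - 7.7826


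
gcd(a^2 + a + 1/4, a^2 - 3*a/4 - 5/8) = a + 1/2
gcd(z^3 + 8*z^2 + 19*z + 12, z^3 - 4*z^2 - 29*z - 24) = z^2 + 4*z + 3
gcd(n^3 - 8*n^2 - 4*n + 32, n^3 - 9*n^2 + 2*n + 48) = n^2 - 6*n - 16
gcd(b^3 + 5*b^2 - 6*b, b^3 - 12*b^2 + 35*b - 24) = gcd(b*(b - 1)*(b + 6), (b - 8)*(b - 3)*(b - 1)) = b - 1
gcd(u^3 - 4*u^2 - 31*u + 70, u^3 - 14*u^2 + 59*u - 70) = u^2 - 9*u + 14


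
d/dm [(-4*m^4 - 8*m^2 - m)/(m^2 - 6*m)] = (-8*m^3 + 72*m^2 + 49)/(m^2 - 12*m + 36)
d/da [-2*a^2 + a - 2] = 1 - 4*a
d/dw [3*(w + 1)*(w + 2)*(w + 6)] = 9*w^2 + 54*w + 60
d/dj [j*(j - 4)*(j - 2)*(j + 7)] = 4*j^3 + 3*j^2 - 68*j + 56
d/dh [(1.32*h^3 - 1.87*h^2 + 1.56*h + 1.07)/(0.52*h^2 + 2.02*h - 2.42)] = (0.6864*h^4 + 5.3328*h^3 - 14.1718*h^2 + 7.938*h - 5.9366)/(0.2704*h^4 + 2.1008*h^3 + 1.5636*h^2 - 9.7768*h + 5.8564)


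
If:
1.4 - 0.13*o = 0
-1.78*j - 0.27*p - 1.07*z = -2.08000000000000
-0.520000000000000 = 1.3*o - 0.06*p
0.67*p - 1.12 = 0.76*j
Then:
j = 211.87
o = 10.77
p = 242.00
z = -411.58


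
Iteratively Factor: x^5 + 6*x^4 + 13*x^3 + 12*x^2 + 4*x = (x + 1)*(x^4 + 5*x^3 + 8*x^2 + 4*x) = (x + 1)*(x + 2)*(x^3 + 3*x^2 + 2*x) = (x + 1)^2*(x + 2)*(x^2 + 2*x) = (x + 1)^2*(x + 2)^2*(x)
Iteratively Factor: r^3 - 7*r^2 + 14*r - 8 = (r - 1)*(r^2 - 6*r + 8) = (r - 4)*(r - 1)*(r - 2)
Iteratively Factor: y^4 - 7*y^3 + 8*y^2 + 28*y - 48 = (y + 2)*(y^3 - 9*y^2 + 26*y - 24) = (y - 4)*(y + 2)*(y^2 - 5*y + 6) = (y - 4)*(y - 3)*(y + 2)*(y - 2)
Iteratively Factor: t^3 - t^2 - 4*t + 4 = (t - 1)*(t^2 - 4) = (t - 2)*(t - 1)*(t + 2)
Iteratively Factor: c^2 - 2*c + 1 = (c - 1)*(c - 1)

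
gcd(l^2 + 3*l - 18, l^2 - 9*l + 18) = l - 3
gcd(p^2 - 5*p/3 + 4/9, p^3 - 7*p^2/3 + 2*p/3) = p - 1/3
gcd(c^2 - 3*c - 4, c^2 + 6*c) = 1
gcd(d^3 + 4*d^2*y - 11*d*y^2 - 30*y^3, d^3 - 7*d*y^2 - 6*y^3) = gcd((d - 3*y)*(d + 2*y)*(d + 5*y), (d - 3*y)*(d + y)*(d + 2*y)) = -d^2 + d*y + 6*y^2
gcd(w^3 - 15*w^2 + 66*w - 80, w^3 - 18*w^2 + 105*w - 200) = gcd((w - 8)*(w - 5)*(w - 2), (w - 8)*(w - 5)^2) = w^2 - 13*w + 40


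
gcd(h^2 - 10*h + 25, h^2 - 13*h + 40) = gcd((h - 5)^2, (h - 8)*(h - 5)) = h - 5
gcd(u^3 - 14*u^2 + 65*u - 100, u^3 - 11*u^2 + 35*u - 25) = u^2 - 10*u + 25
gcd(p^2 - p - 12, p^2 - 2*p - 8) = p - 4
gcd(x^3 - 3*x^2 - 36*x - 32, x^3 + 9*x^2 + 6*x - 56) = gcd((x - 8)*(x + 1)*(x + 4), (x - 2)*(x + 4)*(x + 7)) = x + 4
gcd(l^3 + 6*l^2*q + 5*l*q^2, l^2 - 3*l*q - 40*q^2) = l + 5*q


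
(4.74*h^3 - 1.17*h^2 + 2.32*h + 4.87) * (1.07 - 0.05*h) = -0.237*h^4 + 5.1303*h^3 - 1.3679*h^2 + 2.2389*h + 5.2109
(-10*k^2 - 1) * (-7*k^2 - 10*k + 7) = 70*k^4 + 100*k^3 - 63*k^2 + 10*k - 7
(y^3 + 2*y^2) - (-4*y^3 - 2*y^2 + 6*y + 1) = 5*y^3 + 4*y^2 - 6*y - 1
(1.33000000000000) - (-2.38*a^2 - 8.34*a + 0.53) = 2.38*a^2 + 8.34*a + 0.8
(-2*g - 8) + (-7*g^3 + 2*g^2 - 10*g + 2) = -7*g^3 + 2*g^2 - 12*g - 6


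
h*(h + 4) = h^2 + 4*h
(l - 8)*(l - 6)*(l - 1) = l^3 - 15*l^2 + 62*l - 48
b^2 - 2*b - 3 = (b - 3)*(b + 1)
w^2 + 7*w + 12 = (w + 3)*(w + 4)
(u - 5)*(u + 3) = u^2 - 2*u - 15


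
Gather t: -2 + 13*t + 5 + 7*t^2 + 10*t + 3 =7*t^2 + 23*t + 6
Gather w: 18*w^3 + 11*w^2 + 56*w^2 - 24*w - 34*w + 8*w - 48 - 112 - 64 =18*w^3 + 67*w^2 - 50*w - 224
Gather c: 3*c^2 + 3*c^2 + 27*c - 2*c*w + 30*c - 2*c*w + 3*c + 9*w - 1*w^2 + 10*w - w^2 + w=6*c^2 + c*(60 - 4*w) - 2*w^2 + 20*w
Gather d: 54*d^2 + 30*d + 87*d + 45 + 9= 54*d^2 + 117*d + 54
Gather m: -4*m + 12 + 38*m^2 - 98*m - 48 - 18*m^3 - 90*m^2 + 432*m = -18*m^3 - 52*m^2 + 330*m - 36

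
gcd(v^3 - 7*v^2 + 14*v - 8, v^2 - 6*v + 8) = v^2 - 6*v + 8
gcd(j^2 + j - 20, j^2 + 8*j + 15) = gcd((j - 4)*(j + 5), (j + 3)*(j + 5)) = j + 5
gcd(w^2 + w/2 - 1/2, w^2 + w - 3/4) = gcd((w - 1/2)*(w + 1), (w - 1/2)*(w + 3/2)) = w - 1/2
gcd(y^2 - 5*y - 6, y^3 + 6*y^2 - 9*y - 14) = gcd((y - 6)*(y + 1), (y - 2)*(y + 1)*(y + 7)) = y + 1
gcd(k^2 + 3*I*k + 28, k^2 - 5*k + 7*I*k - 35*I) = k + 7*I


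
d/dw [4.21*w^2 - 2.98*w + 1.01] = 8.42*w - 2.98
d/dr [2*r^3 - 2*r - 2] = 6*r^2 - 2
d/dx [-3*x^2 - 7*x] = -6*x - 7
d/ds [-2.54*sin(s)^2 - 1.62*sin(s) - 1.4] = -(5.08*sin(s) + 1.62)*cos(s)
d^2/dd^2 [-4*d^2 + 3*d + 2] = -8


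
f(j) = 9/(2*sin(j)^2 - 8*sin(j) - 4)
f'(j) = 9*(-4*sin(j)*cos(j) + 8*cos(j))/(2*sin(j)^2 - 8*sin(j) - 4)^2 = 9*(2 - sin(j))*cos(j)/(4*sin(j) + cos(j)^2 + 1)^2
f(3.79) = 5.77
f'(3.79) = -30.67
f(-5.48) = -1.03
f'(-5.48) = 0.42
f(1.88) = -0.92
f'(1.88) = -0.12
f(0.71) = -1.08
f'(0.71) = 0.53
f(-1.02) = 2.11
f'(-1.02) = 2.95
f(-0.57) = 10.01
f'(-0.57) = 95.14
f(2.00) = -0.94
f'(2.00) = -0.18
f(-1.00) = 2.17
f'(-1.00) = 3.21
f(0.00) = -2.25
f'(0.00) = 4.50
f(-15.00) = 4.39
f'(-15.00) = -17.28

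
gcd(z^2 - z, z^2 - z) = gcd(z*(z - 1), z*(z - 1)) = z^2 - z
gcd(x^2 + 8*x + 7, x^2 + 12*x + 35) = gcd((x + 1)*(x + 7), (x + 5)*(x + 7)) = x + 7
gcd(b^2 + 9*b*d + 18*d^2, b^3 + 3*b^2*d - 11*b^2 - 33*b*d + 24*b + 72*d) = b + 3*d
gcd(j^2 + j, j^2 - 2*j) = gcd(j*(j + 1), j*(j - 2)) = j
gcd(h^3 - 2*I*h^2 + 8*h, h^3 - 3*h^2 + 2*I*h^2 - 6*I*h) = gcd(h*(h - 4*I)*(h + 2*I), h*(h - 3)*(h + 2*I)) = h^2 + 2*I*h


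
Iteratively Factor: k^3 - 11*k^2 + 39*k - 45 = (k - 3)*(k^2 - 8*k + 15) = (k - 5)*(k - 3)*(k - 3)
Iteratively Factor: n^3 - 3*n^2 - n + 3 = (n - 3)*(n^2 - 1) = (n - 3)*(n - 1)*(n + 1)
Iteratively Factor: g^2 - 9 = (g - 3)*(g + 3)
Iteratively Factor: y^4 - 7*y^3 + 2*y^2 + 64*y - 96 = (y - 4)*(y^3 - 3*y^2 - 10*y + 24) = (y - 4)^2*(y^2 + y - 6) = (y - 4)^2*(y + 3)*(y - 2)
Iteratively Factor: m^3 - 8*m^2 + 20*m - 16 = (m - 4)*(m^2 - 4*m + 4) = (m - 4)*(m - 2)*(m - 2)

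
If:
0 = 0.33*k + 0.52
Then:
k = -1.58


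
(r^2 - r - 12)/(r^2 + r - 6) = (r - 4)/(r - 2)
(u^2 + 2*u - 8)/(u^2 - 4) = (u + 4)/(u + 2)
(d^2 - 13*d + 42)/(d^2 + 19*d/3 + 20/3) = 3*(d^2 - 13*d + 42)/(3*d^2 + 19*d + 20)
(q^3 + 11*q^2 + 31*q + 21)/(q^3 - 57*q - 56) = (q + 3)/(q - 8)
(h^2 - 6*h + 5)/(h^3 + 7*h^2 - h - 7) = (h - 5)/(h^2 + 8*h + 7)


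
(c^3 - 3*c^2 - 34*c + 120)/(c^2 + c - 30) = c - 4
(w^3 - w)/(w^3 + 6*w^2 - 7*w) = (w + 1)/(w + 7)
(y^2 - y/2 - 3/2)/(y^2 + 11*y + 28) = (2*y^2 - y - 3)/(2*(y^2 + 11*y + 28))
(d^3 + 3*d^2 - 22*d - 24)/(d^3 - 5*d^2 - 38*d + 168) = (d + 1)/(d - 7)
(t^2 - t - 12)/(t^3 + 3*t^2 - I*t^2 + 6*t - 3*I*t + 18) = (t - 4)/(t^2 - I*t + 6)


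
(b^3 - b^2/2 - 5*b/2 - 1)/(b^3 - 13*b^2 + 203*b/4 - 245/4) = 2*(2*b^3 - b^2 - 5*b - 2)/(4*b^3 - 52*b^2 + 203*b - 245)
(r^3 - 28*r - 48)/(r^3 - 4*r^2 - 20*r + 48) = (r + 2)/(r - 2)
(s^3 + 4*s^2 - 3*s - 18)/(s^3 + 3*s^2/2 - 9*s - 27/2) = 2*(s^2 + s - 6)/(2*s^2 - 3*s - 9)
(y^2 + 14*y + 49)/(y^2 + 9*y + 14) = (y + 7)/(y + 2)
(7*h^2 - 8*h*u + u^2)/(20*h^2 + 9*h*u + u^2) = (7*h^2 - 8*h*u + u^2)/(20*h^2 + 9*h*u + u^2)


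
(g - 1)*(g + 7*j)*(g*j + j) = g^3*j + 7*g^2*j^2 - g*j - 7*j^2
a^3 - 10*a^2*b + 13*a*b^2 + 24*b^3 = (a - 8*b)*(a - 3*b)*(a + b)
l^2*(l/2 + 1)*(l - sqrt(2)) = l^4/2 - sqrt(2)*l^3/2 + l^3 - sqrt(2)*l^2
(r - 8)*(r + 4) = r^2 - 4*r - 32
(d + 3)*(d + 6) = d^2 + 9*d + 18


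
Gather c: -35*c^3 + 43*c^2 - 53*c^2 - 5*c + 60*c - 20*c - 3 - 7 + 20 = -35*c^3 - 10*c^2 + 35*c + 10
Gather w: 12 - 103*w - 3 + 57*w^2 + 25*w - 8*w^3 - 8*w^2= -8*w^3 + 49*w^2 - 78*w + 9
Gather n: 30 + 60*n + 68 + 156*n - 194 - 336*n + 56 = -120*n - 40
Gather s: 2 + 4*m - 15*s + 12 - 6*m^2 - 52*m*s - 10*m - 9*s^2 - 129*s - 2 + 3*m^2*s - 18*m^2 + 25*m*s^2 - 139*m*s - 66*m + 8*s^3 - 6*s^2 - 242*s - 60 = -24*m^2 - 72*m + 8*s^3 + s^2*(25*m - 15) + s*(3*m^2 - 191*m - 386) - 48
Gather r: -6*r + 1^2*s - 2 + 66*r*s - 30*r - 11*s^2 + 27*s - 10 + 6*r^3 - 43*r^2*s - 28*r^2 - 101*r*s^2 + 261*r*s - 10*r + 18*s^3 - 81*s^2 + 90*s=6*r^3 + r^2*(-43*s - 28) + r*(-101*s^2 + 327*s - 46) + 18*s^3 - 92*s^2 + 118*s - 12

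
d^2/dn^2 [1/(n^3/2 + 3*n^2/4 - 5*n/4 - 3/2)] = 8*(-3*(2*n + 1)*(2*n^3 + 3*n^2 - 5*n - 6) + (6*n^2 + 6*n - 5)^2)/(2*n^3 + 3*n^2 - 5*n - 6)^3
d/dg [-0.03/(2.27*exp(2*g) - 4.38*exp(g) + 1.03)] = (0.1362*exp(g) - 0.1314)*exp(g)/(2.27*exp(2*g) - 4.38*exp(g) + 1.03)^2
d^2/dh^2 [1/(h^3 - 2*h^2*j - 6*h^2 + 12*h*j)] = 2*(h*(-3*h + 2*j + 6)*(h^2 - 2*h*j - 6*h + 12*j) + (3*h^2 - 4*h*j - 12*h + 12*j)^2)/(h^3*(h^2 - 2*h*j - 6*h + 12*j)^3)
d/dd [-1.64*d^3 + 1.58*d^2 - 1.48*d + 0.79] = -4.92*d^2 + 3.16*d - 1.48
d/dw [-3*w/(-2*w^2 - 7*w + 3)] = 3*(-2*w^2 - 3)/(4*w^4 + 28*w^3 + 37*w^2 - 42*w + 9)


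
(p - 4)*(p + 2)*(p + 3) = p^3 + p^2 - 14*p - 24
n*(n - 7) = n^2 - 7*n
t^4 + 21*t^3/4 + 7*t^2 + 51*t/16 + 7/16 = (t + 1/4)*(t + 1/2)*(t + 1)*(t + 7/2)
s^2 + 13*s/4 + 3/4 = (s + 1/4)*(s + 3)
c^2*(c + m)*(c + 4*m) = c^4 + 5*c^3*m + 4*c^2*m^2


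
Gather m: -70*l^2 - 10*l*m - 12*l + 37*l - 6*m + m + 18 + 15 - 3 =-70*l^2 + 25*l + m*(-10*l - 5) + 30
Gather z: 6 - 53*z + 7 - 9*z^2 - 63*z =-9*z^2 - 116*z + 13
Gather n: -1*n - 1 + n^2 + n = n^2 - 1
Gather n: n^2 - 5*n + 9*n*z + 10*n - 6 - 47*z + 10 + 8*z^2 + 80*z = n^2 + n*(9*z + 5) + 8*z^2 + 33*z + 4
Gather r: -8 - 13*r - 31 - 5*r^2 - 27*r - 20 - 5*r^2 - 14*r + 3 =-10*r^2 - 54*r - 56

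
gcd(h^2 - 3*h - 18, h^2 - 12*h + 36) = h - 6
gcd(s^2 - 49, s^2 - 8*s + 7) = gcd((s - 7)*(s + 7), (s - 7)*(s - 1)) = s - 7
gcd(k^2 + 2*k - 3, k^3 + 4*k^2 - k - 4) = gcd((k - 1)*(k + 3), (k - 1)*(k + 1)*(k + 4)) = k - 1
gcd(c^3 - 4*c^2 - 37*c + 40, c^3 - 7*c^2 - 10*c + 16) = c^2 - 9*c + 8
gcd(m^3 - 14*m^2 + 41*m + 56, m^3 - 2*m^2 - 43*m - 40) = m^2 - 7*m - 8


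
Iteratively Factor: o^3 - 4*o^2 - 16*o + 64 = (o - 4)*(o^2 - 16) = (o - 4)*(o + 4)*(o - 4)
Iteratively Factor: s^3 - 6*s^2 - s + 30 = (s - 3)*(s^2 - 3*s - 10) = (s - 3)*(s + 2)*(s - 5)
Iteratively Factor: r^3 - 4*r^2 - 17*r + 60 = (r + 4)*(r^2 - 8*r + 15) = (r - 5)*(r + 4)*(r - 3)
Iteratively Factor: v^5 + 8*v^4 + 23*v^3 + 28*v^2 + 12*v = (v + 1)*(v^4 + 7*v^3 + 16*v^2 + 12*v) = (v + 1)*(v + 2)*(v^3 + 5*v^2 + 6*v) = (v + 1)*(v + 2)^2*(v^2 + 3*v) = (v + 1)*(v + 2)^2*(v + 3)*(v)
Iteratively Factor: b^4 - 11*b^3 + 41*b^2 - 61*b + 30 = (b - 5)*(b^3 - 6*b^2 + 11*b - 6) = (b - 5)*(b - 3)*(b^2 - 3*b + 2) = (b - 5)*(b - 3)*(b - 1)*(b - 2)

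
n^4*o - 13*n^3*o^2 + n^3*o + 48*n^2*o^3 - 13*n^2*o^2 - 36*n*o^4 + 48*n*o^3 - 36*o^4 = (n - 6*o)^2*(n - o)*(n*o + o)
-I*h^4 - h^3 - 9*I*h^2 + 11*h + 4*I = (h - 4*I)*(h + I)^2*(-I*h + 1)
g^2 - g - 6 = (g - 3)*(g + 2)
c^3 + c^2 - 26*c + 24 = (c - 4)*(c - 1)*(c + 6)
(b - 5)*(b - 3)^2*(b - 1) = b^4 - 12*b^3 + 50*b^2 - 84*b + 45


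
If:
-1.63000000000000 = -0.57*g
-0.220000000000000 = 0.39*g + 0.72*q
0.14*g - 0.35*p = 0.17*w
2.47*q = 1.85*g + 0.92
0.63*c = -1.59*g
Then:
No Solution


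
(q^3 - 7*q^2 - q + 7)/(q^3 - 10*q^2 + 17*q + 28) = (q - 1)/(q - 4)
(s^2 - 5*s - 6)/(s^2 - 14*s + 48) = (s + 1)/(s - 8)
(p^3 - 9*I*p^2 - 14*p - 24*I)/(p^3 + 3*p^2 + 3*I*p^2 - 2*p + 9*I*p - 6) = (p^2 - 10*I*p - 24)/(p^2 + p*(3 + 2*I) + 6*I)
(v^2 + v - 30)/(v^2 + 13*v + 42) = (v - 5)/(v + 7)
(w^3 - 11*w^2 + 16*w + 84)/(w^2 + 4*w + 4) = (w^2 - 13*w + 42)/(w + 2)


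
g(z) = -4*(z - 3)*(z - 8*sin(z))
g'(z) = -4*z - 4*(1 - 8*cos(z))*(z - 3) + 32*sin(z) = -4*z + 4*(z - 3)*(8*cos(z) - 1) + 32*sin(z)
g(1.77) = -29.87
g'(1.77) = 37.00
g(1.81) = -28.38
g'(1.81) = 37.63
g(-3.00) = -44.90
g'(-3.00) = 221.56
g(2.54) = -3.66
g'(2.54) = 21.93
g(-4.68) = -389.40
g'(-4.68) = 89.38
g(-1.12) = 100.21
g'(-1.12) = -65.28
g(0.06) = -4.94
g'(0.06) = -80.47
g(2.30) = -10.26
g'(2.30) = 32.39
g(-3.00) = -44.90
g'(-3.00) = 221.56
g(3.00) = 0.00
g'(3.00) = -7.48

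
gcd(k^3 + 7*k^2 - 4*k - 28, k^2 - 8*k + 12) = k - 2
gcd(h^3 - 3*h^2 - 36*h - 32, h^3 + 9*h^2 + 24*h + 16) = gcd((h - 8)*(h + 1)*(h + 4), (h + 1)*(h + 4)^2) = h^2 + 5*h + 4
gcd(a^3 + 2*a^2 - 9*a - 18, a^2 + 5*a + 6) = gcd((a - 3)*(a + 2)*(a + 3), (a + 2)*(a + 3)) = a^2 + 5*a + 6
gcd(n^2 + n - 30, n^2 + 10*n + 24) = n + 6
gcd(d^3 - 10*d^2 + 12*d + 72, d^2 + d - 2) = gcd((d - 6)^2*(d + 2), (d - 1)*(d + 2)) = d + 2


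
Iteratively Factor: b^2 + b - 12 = (b + 4)*(b - 3)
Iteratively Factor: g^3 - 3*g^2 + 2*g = (g - 2)*(g^2 - g) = (g - 2)*(g - 1)*(g)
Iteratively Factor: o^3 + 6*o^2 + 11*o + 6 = (o + 1)*(o^2 + 5*o + 6) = (o + 1)*(o + 3)*(o + 2)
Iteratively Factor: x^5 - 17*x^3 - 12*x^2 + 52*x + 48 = (x + 3)*(x^4 - 3*x^3 - 8*x^2 + 12*x + 16) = (x - 4)*(x + 3)*(x^3 + x^2 - 4*x - 4) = (x - 4)*(x + 2)*(x + 3)*(x^2 - x - 2) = (x - 4)*(x - 2)*(x + 2)*(x + 3)*(x + 1)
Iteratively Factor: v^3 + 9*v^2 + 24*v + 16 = (v + 4)*(v^2 + 5*v + 4) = (v + 4)^2*(v + 1)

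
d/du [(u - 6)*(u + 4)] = 2*u - 2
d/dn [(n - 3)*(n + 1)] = 2*n - 2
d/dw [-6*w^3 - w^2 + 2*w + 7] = -18*w^2 - 2*w + 2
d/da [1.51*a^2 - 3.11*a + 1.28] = 3.02*a - 3.11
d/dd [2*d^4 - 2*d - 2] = 8*d^3 - 2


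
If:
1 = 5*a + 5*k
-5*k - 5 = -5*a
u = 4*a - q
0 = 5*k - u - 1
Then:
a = 3/5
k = -2/5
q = 27/5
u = -3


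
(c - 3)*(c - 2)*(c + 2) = c^3 - 3*c^2 - 4*c + 12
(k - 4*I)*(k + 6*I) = k^2 + 2*I*k + 24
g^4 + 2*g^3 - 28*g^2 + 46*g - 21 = (g - 3)*(g - 1)^2*(g + 7)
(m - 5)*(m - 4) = m^2 - 9*m + 20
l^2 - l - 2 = (l - 2)*(l + 1)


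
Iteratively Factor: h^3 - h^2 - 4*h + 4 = (h - 1)*(h^2 - 4) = (h - 1)*(h + 2)*(h - 2)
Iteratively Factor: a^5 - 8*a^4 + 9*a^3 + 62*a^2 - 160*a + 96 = (a - 4)*(a^4 - 4*a^3 - 7*a^2 + 34*a - 24) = (a - 4)*(a + 3)*(a^3 - 7*a^2 + 14*a - 8) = (a - 4)*(a - 1)*(a + 3)*(a^2 - 6*a + 8) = (a - 4)*(a - 2)*(a - 1)*(a + 3)*(a - 4)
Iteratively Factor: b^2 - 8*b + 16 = (b - 4)*(b - 4)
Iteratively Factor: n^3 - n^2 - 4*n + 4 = (n - 1)*(n^2 - 4) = (n - 2)*(n - 1)*(n + 2)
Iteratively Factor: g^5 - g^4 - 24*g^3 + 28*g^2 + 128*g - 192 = (g - 2)*(g^4 + g^3 - 22*g^2 - 16*g + 96) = (g - 2)*(g + 3)*(g^3 - 2*g^2 - 16*g + 32) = (g - 4)*(g - 2)*(g + 3)*(g^2 + 2*g - 8) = (g - 4)*(g - 2)^2*(g + 3)*(g + 4)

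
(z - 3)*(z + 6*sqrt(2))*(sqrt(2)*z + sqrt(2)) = sqrt(2)*z^3 - 2*sqrt(2)*z^2 + 12*z^2 - 24*z - 3*sqrt(2)*z - 36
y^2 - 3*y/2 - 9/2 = (y - 3)*(y + 3/2)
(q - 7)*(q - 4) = q^2 - 11*q + 28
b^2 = b^2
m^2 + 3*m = m*(m + 3)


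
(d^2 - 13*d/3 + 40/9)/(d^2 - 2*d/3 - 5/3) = (d - 8/3)/(d + 1)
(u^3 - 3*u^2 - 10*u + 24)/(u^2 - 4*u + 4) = (u^2 - u - 12)/(u - 2)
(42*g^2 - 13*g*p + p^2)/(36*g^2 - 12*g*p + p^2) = (-7*g + p)/(-6*g + p)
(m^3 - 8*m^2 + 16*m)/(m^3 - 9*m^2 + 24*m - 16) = m/(m - 1)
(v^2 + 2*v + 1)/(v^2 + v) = (v + 1)/v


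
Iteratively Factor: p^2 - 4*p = (p - 4)*(p)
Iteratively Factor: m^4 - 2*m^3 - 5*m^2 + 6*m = (m)*(m^3 - 2*m^2 - 5*m + 6) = m*(m - 1)*(m^2 - m - 6) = m*(m - 1)*(m + 2)*(m - 3)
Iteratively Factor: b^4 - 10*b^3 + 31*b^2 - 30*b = (b)*(b^3 - 10*b^2 + 31*b - 30) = b*(b - 3)*(b^2 - 7*b + 10) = b*(b - 5)*(b - 3)*(b - 2)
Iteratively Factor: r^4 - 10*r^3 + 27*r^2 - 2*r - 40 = (r - 4)*(r^3 - 6*r^2 + 3*r + 10) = (r - 4)*(r + 1)*(r^2 - 7*r + 10) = (r - 5)*(r - 4)*(r + 1)*(r - 2)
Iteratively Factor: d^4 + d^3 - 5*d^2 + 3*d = (d - 1)*(d^3 + 2*d^2 - 3*d) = d*(d - 1)*(d^2 + 2*d - 3) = d*(d - 1)^2*(d + 3)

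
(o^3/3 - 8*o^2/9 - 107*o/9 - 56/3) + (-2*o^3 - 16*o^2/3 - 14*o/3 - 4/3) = -5*o^3/3 - 56*o^2/9 - 149*o/9 - 20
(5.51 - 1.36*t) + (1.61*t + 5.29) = 0.25*t + 10.8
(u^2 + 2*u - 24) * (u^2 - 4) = u^4 + 2*u^3 - 28*u^2 - 8*u + 96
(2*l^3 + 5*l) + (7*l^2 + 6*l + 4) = 2*l^3 + 7*l^2 + 11*l + 4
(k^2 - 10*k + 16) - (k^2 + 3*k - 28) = 44 - 13*k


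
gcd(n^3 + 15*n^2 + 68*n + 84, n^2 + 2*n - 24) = n + 6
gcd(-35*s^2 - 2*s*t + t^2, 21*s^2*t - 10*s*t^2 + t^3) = 7*s - t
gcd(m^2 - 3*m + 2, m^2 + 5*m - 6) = m - 1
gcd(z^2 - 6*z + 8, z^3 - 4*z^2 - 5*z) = 1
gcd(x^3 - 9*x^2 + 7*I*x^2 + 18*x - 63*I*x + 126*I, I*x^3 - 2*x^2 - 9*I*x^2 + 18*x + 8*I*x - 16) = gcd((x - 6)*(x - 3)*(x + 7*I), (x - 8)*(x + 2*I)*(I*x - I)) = 1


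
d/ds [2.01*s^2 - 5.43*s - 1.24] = 4.02*s - 5.43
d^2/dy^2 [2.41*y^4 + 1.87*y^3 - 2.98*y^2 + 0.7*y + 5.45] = 28.92*y^2 + 11.22*y - 5.96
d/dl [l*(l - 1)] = 2*l - 1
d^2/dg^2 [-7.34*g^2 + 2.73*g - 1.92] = -14.6800000000000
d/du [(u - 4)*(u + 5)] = 2*u + 1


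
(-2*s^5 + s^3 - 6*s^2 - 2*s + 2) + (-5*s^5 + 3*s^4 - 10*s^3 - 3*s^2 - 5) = -7*s^5 + 3*s^4 - 9*s^3 - 9*s^2 - 2*s - 3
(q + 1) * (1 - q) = 1 - q^2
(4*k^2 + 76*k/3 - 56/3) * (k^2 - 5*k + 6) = 4*k^4 + 16*k^3/3 - 364*k^2/3 + 736*k/3 - 112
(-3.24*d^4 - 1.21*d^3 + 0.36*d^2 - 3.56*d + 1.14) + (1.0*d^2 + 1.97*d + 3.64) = -3.24*d^4 - 1.21*d^3 + 1.36*d^2 - 1.59*d + 4.78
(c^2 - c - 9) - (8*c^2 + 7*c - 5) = -7*c^2 - 8*c - 4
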